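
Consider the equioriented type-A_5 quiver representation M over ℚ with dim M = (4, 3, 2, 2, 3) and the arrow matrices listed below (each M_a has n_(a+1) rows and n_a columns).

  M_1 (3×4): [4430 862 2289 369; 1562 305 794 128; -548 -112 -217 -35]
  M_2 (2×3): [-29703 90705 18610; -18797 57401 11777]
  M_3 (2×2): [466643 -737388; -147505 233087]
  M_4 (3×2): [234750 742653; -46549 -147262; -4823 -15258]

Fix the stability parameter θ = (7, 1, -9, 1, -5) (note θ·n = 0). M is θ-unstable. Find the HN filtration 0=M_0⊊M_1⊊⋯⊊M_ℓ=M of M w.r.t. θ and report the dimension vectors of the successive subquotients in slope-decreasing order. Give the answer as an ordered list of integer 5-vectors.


Via rank(M_{q-1}∘⋯∘M_p): M ≅ I[1,1], I[1,2], I[1,5]^2, I[5,5].
μ_θ-semistable layers: μ^(1)=7; μ^(2)=4; μ^(3)=-1; μ^(4)=-5

((1, 0, 0, 0, 0); (1, 1, 0, 0, 0); (2, 2, 2, 2, 2); (0, 0, 0, 0, 1))


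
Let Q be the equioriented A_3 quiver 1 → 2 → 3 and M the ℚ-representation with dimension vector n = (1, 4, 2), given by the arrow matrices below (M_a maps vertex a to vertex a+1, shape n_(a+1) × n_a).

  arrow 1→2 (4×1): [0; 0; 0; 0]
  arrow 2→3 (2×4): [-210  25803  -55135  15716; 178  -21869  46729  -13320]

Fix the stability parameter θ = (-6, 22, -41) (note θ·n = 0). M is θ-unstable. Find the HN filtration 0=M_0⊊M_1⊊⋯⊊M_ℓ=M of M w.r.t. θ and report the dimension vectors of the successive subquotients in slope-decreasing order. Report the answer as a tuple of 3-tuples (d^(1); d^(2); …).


Via rank(M_{q-1}∘⋯∘M_p): M ≅ I[1,1], I[2,2]^2, I[2,3]^2.
μ_θ-semistable layers: μ^(1)=22; μ^(2)=-6; μ^(3)=-19/2

((0, 2, 0); (1, 0, 0); (0, 2, 2))


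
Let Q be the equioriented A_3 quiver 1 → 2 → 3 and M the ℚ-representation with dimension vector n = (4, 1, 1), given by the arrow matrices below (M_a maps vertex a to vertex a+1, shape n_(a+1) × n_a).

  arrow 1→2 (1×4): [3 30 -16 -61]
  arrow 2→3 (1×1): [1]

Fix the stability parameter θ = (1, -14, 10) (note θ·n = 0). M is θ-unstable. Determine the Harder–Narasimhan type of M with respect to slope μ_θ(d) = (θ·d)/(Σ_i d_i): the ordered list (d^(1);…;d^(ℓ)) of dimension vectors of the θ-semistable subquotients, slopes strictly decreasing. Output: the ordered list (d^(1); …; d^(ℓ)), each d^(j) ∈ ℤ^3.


Barcode: M ≅ I[1,1]^3, I[1,3]. HN layers by μ_θ (3 steps, strictly decreasing):
  μ^(1)=10; μ^(2)=1; μ^(3)=-13/2

((0, 0, 1); (3, 0, 0); (1, 1, 0))


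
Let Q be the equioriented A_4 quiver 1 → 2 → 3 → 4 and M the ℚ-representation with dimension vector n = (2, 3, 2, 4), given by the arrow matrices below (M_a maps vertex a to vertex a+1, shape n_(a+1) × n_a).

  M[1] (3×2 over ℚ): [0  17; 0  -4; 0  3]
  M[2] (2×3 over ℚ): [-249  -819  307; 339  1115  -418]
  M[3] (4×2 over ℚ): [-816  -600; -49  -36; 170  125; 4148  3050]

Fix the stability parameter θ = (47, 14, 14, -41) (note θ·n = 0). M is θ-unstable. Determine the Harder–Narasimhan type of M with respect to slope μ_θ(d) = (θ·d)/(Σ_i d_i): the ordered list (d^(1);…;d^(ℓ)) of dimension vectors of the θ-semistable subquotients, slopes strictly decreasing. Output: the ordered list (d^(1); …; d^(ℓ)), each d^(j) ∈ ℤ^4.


Interval decomposition of M: I[1,1], I[1,4], I[2,2], I[2,4], I[4,4]^2.
HN type (ℓ=5): μ^(1)=47; μ^(2)=14; μ^(3)=17/2; μ^(4)=-13/3; μ^(5)=-41

((1, 0, 0, 0); (0, 1, 0, 0); (1, 1, 1, 1); (0, 1, 1, 1); (0, 0, 0, 2))


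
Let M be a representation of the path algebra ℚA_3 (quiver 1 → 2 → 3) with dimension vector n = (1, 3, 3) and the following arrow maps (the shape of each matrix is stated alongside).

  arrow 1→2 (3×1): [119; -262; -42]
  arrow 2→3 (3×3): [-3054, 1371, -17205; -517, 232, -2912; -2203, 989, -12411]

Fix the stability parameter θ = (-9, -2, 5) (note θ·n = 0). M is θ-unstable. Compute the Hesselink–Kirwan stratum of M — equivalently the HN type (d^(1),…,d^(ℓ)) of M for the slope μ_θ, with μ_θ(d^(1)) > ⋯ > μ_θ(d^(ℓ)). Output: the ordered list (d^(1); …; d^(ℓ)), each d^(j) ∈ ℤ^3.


Interval decomposition of M: I[1,3], I[2,2], I[2,3], I[3,3].
HN type (ℓ=3): μ^(1)=5; μ^(2)=-2; μ^(3)=-9

((0, 0, 3); (0, 3, 0); (1, 0, 0))


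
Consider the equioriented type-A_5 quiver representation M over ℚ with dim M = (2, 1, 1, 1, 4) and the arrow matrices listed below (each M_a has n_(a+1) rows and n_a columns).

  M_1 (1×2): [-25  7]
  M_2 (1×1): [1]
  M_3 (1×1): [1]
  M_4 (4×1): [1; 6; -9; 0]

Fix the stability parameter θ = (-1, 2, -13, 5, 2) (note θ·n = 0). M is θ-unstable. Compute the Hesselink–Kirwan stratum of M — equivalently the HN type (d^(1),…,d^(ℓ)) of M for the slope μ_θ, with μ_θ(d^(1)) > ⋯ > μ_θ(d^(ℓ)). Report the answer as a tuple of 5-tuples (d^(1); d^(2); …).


Barcode: M ≅ I[1,1], I[1,5], I[5,5]^3. HN layers by μ_θ (4 steps, strictly decreasing):
  μ^(1)=7/2; μ^(2)=2; μ^(3)=-1; μ^(4)=-4

((0, 0, 0, 1, 1); (0, 0, 0, 0, 3); (1, 0, 0, 0, 0); (1, 1, 1, 0, 0))


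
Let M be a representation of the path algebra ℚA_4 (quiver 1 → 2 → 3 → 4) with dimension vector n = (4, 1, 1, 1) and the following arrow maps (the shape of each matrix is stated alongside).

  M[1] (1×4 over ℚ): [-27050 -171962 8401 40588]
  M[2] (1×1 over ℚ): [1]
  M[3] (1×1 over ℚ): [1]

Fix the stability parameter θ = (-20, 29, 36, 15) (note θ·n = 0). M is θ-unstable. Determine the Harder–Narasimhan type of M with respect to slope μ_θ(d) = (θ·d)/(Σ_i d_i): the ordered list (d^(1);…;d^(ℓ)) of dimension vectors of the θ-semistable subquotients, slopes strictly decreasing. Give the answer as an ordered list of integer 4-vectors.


Via rank(M_{q-1}∘⋯∘M_p): M ≅ I[1,1]^3, I[1,4].
μ_θ-semistable layers: μ^(1)=80/3; μ^(2)=-20

((0, 1, 1, 1); (4, 0, 0, 0))


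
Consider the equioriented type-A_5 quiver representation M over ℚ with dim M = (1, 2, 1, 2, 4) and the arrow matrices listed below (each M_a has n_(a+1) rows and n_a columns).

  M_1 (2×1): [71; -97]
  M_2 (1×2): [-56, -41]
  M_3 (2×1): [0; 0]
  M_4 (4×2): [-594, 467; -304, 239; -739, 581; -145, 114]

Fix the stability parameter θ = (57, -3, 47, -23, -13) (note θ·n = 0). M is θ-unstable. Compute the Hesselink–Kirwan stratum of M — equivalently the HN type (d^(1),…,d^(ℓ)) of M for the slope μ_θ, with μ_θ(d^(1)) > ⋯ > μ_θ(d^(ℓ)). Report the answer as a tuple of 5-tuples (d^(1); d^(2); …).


Via rank(M_{q-1}∘⋯∘M_p): M ≅ I[1,3], I[2,2], I[4,5]^2, I[5,5]^2.
μ_θ-semistable layers: μ^(1)=47; μ^(2)=27; μ^(3)=-3; μ^(4)=-13; μ^(5)=-23

((0, 0, 1, 0, 0); (1, 1, 0, 0, 0); (0, 1, 0, 0, 0); (0, 0, 0, 0, 4); (0, 0, 0, 2, 0))


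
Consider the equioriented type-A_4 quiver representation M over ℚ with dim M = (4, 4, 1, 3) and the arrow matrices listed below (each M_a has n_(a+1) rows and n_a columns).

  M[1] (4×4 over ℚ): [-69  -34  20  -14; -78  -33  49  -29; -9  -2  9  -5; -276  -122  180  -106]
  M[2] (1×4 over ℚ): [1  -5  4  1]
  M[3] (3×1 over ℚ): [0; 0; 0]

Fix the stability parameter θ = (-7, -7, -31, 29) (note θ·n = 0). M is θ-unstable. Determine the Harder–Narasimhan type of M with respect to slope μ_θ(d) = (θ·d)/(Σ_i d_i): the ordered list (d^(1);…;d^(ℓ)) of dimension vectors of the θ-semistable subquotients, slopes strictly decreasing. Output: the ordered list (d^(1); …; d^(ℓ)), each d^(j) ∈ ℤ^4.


Via rank(M_{q-1}∘⋯∘M_p): M ≅ I[1,2]^3, I[1,3], I[4,4]^3.
μ_θ-semistable layers: μ^(1)=29; μ^(2)=-7; μ^(3)=-15

((0, 0, 0, 3); (3, 3, 0, 0); (1, 1, 1, 0))


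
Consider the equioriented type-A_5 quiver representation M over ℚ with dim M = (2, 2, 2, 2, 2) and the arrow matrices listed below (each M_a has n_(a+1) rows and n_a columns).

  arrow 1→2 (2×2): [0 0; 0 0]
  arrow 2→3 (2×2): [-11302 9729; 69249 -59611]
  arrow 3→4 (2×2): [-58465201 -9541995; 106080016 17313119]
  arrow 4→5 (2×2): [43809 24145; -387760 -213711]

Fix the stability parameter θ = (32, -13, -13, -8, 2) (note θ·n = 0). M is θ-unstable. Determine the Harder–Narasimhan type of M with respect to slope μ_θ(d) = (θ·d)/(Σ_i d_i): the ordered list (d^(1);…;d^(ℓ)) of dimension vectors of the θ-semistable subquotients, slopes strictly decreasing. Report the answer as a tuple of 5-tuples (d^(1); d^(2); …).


Barcode: M ≅ I[1,1]^2, I[2,5]^2. HN layers by μ_θ (4 steps, strictly decreasing):
  μ^(1)=32; μ^(2)=2; μ^(3)=-8; μ^(4)=-13

((2, 0, 0, 0, 0); (0, 0, 0, 0, 2); (0, 0, 0, 2, 0); (0, 2, 2, 0, 0))


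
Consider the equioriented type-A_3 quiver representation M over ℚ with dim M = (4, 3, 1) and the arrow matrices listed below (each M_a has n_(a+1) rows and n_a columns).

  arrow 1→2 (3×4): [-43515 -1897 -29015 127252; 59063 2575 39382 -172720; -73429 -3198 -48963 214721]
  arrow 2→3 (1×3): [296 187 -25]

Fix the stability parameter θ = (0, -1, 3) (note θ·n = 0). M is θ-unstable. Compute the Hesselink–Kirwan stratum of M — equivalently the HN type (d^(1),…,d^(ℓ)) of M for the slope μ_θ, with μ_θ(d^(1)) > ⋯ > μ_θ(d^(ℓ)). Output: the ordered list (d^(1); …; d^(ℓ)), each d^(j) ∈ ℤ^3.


Interval decomposition of M: I[1,1], I[1,2]^2, I[1,3].
HN type (ℓ=3): μ^(1)=3; μ^(2)=0; μ^(3)=-1/2

((0, 0, 1); (1, 0, 0); (3, 3, 0))


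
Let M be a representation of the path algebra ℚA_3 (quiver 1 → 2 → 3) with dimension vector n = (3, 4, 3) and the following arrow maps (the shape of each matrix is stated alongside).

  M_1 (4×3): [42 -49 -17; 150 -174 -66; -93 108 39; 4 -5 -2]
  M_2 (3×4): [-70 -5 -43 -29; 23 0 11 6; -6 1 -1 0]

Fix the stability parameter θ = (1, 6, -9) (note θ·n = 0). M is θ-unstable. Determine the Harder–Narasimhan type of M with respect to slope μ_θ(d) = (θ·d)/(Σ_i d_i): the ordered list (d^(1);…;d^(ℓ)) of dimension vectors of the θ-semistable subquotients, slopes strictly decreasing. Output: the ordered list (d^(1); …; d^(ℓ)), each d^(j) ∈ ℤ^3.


Interval decomposition of M: I[1,3]^3, I[2,2].
HN type (ℓ=2): μ^(1)=6; μ^(2)=-2/3

((0, 1, 0); (3, 3, 3))


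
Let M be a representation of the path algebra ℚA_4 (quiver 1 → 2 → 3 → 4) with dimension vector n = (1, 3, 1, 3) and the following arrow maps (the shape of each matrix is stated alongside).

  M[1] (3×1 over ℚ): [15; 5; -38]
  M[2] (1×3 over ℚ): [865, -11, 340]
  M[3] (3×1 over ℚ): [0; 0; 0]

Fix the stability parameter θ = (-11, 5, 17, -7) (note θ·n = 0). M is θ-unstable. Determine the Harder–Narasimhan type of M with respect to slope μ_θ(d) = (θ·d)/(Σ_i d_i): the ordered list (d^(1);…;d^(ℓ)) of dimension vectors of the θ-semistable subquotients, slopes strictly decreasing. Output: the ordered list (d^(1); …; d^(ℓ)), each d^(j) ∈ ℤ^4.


Via rank(M_{q-1}∘⋯∘M_p): M ≅ I[1,2], I[2,2], I[2,3], I[4,4]^3.
μ_θ-semistable layers: μ^(1)=17; μ^(2)=5; μ^(3)=-7; μ^(4)=-11

((0, 0, 1, 0); (0, 3, 0, 0); (0, 0, 0, 3); (1, 0, 0, 0))


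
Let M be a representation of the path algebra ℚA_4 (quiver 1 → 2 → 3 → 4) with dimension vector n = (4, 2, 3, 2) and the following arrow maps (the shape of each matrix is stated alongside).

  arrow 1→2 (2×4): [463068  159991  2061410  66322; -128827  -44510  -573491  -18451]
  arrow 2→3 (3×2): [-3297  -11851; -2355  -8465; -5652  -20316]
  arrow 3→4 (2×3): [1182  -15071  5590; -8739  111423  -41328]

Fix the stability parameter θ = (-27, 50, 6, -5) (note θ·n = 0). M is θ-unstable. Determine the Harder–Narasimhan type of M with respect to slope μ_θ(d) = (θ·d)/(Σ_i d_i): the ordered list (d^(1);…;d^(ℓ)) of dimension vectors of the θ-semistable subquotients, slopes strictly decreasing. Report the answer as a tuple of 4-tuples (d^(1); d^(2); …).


Barcode: M ≅ I[1,1]^2, I[1,2], I[1,4], I[3,3], I[3,4]. HN layers by μ_θ (5 steps, strictly decreasing):
  μ^(1)=50; μ^(2)=17; μ^(3)=6; μ^(4)=1/2; μ^(5)=-27

((0, 1, 0, 0); (0, 1, 1, 1); (0, 0, 1, 0); (0, 0, 1, 1); (4, 0, 0, 0))


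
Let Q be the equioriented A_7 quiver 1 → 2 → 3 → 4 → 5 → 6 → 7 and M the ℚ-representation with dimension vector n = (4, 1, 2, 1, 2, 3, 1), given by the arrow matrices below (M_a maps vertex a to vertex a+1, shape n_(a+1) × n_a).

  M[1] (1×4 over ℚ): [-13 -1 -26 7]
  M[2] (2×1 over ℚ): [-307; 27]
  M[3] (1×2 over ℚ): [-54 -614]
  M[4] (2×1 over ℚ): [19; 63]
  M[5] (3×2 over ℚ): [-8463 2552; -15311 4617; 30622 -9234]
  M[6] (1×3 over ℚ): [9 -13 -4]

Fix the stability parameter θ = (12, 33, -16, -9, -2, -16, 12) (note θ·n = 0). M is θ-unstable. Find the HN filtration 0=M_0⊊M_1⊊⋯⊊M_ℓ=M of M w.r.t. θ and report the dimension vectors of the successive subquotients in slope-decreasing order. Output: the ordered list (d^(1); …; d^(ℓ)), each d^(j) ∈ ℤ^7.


Barcode: M ≅ I[1,1]^3, I[1,3], I[3,7], I[5,6], I[6,6]. HN layers by μ_θ (4 steps, strictly decreasing):
  μ^(1)=12; μ^(2)=29/3; μ^(3)=-9; μ^(4)=-16

((3, 0, 0, 0, 0, 0, 1); (1, 1, 1, 0, 0, 0, 0); (0, 0, 0, 1, 2, 2, 0); (0, 0, 1, 0, 0, 1, 0))


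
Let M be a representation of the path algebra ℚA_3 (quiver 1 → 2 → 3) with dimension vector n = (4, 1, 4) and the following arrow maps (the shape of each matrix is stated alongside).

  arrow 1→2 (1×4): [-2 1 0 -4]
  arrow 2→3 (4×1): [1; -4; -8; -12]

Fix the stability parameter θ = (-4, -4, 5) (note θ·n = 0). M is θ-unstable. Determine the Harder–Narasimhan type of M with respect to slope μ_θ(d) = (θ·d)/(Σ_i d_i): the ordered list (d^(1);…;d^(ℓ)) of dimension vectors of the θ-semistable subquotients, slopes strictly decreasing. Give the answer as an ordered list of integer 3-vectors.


Barcode: M ≅ I[1,1]^3, I[1,3], I[3,3]^3. HN layers by μ_θ (2 steps, strictly decreasing):
  μ^(1)=5; μ^(2)=-4

((0, 0, 4); (4, 1, 0))


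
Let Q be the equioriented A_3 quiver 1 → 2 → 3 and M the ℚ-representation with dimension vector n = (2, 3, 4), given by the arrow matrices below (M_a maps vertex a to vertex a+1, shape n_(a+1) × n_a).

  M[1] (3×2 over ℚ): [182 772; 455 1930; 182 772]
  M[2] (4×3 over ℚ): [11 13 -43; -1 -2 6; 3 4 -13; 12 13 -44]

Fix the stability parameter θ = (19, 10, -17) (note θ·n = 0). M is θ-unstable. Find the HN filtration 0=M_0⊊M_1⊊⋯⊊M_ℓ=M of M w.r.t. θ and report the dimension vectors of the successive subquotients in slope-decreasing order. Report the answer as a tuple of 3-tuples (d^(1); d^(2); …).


Interval decomposition of M: I[1,1], I[1,3], I[2,3]^2, I[3,3].
HN type (ℓ=4): μ^(1)=19; μ^(2)=4; μ^(3)=-7/2; μ^(4)=-17

((1, 0, 0); (1, 1, 1); (0, 2, 2); (0, 0, 1))


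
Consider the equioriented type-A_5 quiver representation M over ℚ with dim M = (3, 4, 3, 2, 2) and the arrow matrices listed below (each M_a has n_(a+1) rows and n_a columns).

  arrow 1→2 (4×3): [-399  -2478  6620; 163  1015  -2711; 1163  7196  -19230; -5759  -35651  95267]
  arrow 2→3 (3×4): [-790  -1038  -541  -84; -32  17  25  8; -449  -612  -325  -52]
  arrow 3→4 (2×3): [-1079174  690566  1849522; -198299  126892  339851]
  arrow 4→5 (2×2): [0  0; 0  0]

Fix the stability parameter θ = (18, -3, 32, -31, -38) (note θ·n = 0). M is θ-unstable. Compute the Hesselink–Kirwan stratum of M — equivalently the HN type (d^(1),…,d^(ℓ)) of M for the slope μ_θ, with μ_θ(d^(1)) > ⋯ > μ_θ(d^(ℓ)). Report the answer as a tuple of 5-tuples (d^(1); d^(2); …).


Barcode: M ≅ I[1,1], I[1,4]^2, I[2,2], I[2,3], I[5,5]^2. HN layers by μ_θ (5 steps, strictly decreasing):
  μ^(1)=32; μ^(2)=18; μ^(3)=4; μ^(4)=-3; μ^(5)=-38

((0, 0, 1, 0, 0); (1, 0, 0, 0, 0); (2, 2, 2, 2, 0); (0, 2, 0, 0, 0); (0, 0, 0, 0, 2))


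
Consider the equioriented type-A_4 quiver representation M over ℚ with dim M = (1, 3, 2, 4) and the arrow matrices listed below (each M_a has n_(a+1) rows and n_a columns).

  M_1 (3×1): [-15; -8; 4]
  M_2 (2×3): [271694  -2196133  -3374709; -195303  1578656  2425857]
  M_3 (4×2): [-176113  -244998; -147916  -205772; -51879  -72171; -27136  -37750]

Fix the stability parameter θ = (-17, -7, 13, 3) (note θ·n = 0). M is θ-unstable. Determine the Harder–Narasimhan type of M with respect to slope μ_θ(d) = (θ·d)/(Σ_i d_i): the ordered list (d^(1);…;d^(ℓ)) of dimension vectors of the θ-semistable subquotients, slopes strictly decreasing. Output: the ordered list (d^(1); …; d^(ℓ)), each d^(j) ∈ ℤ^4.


Via rank(M_{q-1}∘⋯∘M_p): M ≅ I[1,4], I[2,2], I[2,4], I[4,4]^2.
μ_θ-semistable layers: μ^(1)=8; μ^(2)=3; μ^(3)=-7; μ^(4)=-17

((0, 0, 2, 2); (0, 0, 0, 2); (0, 3, 0, 0); (1, 0, 0, 0))


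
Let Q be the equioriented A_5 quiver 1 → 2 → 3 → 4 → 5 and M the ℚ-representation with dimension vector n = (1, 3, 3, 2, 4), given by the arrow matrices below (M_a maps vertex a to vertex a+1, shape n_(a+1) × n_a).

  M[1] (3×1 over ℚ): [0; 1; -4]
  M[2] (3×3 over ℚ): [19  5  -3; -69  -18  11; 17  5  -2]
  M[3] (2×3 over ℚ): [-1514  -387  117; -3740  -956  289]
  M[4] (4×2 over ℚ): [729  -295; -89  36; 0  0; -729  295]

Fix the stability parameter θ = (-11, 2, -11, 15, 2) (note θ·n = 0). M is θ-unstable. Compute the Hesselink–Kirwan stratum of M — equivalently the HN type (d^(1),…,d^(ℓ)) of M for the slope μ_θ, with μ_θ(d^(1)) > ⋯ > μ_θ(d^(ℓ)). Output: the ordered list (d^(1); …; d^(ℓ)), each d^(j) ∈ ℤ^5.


Barcode: M ≅ I[1,5], I[2,3], I[2,5], I[5,5]^2. HN layers by μ_θ (4 steps, strictly decreasing):
  μ^(1)=17/2; μ^(2)=2; μ^(3)=-9/2; μ^(4)=-11

((0, 0, 0, 2, 2); (0, 0, 0, 0, 2); (0, 3, 3, 0, 0); (1, 0, 0, 0, 0))


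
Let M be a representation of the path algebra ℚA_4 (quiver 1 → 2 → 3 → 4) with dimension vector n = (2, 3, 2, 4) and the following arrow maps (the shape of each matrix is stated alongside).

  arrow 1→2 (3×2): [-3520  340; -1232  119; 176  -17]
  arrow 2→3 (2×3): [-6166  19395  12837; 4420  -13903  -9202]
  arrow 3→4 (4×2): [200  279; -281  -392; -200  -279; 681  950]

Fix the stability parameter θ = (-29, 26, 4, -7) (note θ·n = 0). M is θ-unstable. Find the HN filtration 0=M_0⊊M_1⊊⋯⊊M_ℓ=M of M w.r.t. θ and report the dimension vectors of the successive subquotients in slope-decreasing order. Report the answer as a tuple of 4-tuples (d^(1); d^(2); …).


Interval decomposition of M: I[1,1], I[1,4], I[2,2], I[2,4], I[4,4]^2.
HN type (ℓ=4): μ^(1)=26; μ^(2)=23/3; μ^(3)=-7; μ^(4)=-29

((0, 1, 0, 0); (0, 2, 2, 2); (0, 0, 0, 2); (2, 0, 0, 0))


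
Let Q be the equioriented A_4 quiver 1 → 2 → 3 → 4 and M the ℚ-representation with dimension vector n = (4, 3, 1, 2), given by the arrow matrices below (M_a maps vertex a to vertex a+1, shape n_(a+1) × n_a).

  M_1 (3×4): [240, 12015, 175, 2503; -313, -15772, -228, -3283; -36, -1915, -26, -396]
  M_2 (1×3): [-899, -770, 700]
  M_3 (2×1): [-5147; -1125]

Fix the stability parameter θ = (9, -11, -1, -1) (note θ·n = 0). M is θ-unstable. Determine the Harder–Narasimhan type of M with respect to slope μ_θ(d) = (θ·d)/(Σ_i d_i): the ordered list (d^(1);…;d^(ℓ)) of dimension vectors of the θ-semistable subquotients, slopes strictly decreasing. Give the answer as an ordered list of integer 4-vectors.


Barcode: M ≅ I[1,1], I[1,2]^2, I[1,4], I[4,4]. HN layers by μ_θ (2 steps, strictly decreasing):
  μ^(1)=9; μ^(2)=-1

((1, 0, 0, 0); (3, 3, 1, 2))


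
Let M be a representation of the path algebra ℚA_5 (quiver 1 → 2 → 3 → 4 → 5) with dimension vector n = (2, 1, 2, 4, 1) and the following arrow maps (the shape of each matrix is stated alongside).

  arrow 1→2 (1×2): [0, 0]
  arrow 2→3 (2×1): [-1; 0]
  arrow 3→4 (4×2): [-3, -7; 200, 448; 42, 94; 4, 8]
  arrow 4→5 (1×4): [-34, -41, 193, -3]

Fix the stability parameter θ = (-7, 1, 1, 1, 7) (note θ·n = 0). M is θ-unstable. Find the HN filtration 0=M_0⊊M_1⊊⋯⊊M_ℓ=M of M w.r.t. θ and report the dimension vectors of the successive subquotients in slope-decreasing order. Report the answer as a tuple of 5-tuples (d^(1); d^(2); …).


Interval decomposition of M: I[1,1]^2, I[2,5], I[3,4], I[4,4]^2.
HN type (ℓ=3): μ^(1)=7; μ^(2)=1; μ^(3)=-7

((0, 0, 0, 0, 1); (0, 1, 2, 4, 0); (2, 0, 0, 0, 0))


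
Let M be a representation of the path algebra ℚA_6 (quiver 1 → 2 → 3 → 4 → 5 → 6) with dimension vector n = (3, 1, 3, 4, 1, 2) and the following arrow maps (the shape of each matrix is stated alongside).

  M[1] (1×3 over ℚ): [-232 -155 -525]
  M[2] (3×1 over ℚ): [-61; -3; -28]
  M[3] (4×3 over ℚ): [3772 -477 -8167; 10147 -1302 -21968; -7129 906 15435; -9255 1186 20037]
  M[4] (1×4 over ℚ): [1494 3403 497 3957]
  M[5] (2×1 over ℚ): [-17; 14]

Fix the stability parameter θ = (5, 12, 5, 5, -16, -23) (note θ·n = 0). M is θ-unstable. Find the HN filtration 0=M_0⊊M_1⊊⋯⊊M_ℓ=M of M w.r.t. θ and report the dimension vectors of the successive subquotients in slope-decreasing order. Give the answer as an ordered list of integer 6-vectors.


Barcode: M ≅ I[1,1]^2, I[1,6], I[3,4]^2, I[4,4], I[6,6]. HN layers by μ_θ (3 steps, strictly decreasing):
  μ^(1)=5; μ^(2)=-2; μ^(3)=-23

((2, 0, 2, 3, 0, 0); (1, 1, 1, 1, 1, 1); (0, 0, 0, 0, 0, 1))


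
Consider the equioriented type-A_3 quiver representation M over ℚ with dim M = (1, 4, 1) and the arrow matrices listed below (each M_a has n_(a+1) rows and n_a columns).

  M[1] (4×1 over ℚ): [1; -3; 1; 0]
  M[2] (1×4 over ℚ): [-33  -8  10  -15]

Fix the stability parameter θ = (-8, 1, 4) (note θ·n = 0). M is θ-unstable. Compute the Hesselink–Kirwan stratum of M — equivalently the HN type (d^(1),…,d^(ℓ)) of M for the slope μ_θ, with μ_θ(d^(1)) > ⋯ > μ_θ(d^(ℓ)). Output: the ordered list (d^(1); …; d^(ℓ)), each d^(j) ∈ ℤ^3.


Via rank(M_{q-1}∘⋯∘M_p): M ≅ I[1,3], I[2,2]^3.
μ_θ-semistable layers: μ^(1)=4; μ^(2)=1; μ^(3)=-8

((0, 0, 1); (0, 4, 0); (1, 0, 0))


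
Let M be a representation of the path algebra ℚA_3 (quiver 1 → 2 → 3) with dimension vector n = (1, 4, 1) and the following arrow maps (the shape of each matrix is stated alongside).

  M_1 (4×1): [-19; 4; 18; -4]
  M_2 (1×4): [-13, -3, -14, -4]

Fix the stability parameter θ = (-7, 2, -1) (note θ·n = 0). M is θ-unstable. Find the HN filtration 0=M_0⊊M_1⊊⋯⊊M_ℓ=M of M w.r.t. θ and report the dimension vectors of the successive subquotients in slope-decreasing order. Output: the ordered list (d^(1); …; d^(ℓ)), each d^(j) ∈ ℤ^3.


Interval decomposition of M: I[1,3], I[2,2]^3.
HN type (ℓ=3): μ^(1)=2; μ^(2)=1/2; μ^(3)=-7

((0, 3, 0); (0, 1, 1); (1, 0, 0))


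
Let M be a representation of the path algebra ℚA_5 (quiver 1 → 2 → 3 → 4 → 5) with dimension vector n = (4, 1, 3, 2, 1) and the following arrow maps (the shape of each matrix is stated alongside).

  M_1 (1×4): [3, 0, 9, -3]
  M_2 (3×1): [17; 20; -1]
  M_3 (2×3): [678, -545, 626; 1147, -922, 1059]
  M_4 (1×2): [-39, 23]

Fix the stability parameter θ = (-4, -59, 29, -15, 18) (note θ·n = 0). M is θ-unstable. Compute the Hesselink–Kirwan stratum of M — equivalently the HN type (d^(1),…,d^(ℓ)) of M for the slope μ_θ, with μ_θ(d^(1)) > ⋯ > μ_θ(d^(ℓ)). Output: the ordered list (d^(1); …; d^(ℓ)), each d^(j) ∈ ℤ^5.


Interval decomposition of M: I[1,1]^3, I[1,3], I[3,4], I[3,5].
HN type (ℓ=5): μ^(1)=29; μ^(2)=18; μ^(3)=7; μ^(4)=-4; μ^(5)=-63/2

((0, 0, 1, 0, 0); (0, 0, 0, 0, 1); (0, 0, 2, 2, 0); (3, 0, 0, 0, 0); (1, 1, 0, 0, 0))


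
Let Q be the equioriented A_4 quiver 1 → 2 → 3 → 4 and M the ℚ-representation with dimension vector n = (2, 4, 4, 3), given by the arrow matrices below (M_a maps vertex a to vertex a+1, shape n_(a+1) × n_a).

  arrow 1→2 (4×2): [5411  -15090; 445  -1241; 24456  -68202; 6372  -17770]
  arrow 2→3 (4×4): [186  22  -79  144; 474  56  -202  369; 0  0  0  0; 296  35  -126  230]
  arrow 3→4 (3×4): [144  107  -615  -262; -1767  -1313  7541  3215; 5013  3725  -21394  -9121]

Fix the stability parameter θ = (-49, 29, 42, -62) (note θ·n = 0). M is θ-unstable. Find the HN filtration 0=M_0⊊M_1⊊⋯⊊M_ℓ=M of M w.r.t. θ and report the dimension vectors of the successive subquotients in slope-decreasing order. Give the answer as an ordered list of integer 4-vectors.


Interval decomposition of M: I[1,2], I[1,4], I[2,3], I[2,4], I[3,4].
HN type (ℓ=5): μ^(1)=42; μ^(2)=29; μ^(3)=3; μ^(4)=-10; μ^(5)=-49

((0, 0, 1, 0); (0, 2, 0, 0); (0, 2, 2, 2); (0, 0, 1, 1); (2, 0, 0, 0))


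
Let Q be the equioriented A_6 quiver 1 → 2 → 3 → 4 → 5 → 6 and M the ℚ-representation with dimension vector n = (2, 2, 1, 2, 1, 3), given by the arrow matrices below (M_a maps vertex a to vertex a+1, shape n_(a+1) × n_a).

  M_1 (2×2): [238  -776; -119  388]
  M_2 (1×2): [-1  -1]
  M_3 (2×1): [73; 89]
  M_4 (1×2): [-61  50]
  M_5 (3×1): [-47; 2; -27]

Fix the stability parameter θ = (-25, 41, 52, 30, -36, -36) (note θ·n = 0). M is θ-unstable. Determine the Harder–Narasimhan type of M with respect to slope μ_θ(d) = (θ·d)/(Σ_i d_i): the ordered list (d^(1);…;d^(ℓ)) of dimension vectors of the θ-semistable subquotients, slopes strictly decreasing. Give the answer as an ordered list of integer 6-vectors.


Barcode: M ≅ I[1,1], I[1,6], I[2,2], I[4,4], I[6,6]^2. HN layers by μ_θ (5 steps, strictly decreasing):
  μ^(1)=41; μ^(2)=30; μ^(3)=51/5; μ^(4)=-25; μ^(5)=-36

((0, 1, 0, 0, 0, 0); (0, 0, 0, 1, 0, 0); (0, 1, 1, 1, 1, 1); (2, 0, 0, 0, 0, 0); (0, 0, 0, 0, 0, 2))


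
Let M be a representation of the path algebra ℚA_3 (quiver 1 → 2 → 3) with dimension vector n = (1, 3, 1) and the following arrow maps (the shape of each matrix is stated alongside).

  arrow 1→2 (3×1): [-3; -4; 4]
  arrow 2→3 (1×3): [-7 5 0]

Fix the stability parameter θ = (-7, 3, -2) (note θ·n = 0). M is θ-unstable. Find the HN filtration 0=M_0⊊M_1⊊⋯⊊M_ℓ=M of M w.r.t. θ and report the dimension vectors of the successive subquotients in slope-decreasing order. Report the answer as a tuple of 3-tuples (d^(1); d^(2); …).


Via rank(M_{q-1}∘⋯∘M_p): M ≅ I[1,3], I[2,2]^2.
μ_θ-semistable layers: μ^(1)=3; μ^(2)=1/2; μ^(3)=-7

((0, 2, 0); (0, 1, 1); (1, 0, 0))


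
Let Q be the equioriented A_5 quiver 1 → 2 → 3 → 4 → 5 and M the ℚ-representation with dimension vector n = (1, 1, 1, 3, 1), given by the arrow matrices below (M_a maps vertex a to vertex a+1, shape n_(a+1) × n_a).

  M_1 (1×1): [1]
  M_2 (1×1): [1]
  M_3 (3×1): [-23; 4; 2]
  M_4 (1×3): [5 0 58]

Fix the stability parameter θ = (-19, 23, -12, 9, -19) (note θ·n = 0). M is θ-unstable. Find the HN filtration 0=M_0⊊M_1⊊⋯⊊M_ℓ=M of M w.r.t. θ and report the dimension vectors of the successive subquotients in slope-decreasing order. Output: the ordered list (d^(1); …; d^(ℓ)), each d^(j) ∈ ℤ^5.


Interval decomposition of M: I[1,5], I[4,4]^2.
HN type (ℓ=3): μ^(1)=9; μ^(2)=1/4; μ^(3)=-19

((0, 0, 0, 2, 0); (0, 1, 1, 1, 1); (1, 0, 0, 0, 0))


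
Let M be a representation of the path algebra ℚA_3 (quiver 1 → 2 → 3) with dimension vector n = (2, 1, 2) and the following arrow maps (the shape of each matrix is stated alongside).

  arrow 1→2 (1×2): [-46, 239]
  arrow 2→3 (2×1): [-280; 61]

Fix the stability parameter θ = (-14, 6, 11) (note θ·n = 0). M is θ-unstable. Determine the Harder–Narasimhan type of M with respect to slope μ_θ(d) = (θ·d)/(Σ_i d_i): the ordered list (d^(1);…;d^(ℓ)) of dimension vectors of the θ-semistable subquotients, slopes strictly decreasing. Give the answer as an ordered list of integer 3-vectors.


Interval decomposition of M: I[1,1], I[1,3], I[3,3].
HN type (ℓ=3): μ^(1)=11; μ^(2)=6; μ^(3)=-14

((0, 0, 2); (0, 1, 0); (2, 0, 0))


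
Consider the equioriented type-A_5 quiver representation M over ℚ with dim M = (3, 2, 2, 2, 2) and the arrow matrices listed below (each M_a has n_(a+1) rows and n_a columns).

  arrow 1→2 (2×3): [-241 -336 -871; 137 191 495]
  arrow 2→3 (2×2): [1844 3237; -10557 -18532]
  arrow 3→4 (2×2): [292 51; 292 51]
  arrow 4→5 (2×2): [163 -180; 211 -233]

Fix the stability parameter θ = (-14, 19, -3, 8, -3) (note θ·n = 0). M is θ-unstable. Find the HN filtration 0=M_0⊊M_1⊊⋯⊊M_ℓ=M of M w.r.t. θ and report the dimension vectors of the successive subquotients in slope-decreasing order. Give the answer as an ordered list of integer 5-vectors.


Barcode: M ≅ I[1,1], I[1,3], I[1,5], I[4,5]. HN layers by μ_θ (4 steps, strictly decreasing):
  μ^(1)=8; μ^(2)=21/4; μ^(3)=5/2; μ^(4)=-14

((0, 1, 1, 0, 0); (0, 1, 1, 1, 1); (0, 0, 0, 1, 1); (3, 0, 0, 0, 0))


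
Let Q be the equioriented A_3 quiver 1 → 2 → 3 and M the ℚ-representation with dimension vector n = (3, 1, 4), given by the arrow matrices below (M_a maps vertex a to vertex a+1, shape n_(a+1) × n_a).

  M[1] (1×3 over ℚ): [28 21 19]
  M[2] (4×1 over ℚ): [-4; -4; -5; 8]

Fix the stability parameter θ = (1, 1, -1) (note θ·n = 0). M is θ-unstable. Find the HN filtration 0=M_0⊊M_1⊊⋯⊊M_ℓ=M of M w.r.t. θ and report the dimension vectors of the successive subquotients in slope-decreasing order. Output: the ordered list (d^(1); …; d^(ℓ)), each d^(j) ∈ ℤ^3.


Via rank(M_{q-1}∘⋯∘M_p): M ≅ I[1,1]^2, I[1,3], I[3,3]^3.
μ_θ-semistable layers: μ^(1)=1; μ^(2)=1/3; μ^(3)=-1

((2, 0, 0); (1, 1, 1); (0, 0, 3))


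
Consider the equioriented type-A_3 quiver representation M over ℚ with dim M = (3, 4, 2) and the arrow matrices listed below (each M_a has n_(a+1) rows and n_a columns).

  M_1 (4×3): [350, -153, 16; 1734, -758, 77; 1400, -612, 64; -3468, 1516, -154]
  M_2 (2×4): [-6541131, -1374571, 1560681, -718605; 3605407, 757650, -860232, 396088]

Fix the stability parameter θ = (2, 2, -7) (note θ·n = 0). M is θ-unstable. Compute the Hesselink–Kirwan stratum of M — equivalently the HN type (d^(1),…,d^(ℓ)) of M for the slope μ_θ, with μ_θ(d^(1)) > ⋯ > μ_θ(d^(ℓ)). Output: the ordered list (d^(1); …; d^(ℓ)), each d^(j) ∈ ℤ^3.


Interval decomposition of M: I[1,1], I[1,3]^2, I[2,2]^2.
HN type (ℓ=2): μ^(1)=2; μ^(2)=-1

((1, 2, 0); (2, 2, 2))


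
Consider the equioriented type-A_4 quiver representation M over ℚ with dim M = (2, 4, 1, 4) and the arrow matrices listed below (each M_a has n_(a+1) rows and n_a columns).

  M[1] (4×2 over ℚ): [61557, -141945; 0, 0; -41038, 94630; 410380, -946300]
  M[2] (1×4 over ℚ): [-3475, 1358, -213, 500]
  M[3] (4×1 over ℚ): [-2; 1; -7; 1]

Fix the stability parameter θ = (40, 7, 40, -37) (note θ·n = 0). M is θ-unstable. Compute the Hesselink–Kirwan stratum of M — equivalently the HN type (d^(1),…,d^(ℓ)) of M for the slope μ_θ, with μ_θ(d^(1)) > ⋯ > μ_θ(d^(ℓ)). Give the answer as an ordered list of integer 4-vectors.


Via rank(M_{q-1}∘⋯∘M_p): M ≅ I[1,1], I[1,4], I[2,2]^3, I[4,4]^3.
μ_θ-semistable layers: μ^(1)=40; μ^(2)=25/2; μ^(3)=7; μ^(4)=-37

((1, 0, 0, 0); (1, 1, 1, 1); (0, 3, 0, 0); (0, 0, 0, 3))


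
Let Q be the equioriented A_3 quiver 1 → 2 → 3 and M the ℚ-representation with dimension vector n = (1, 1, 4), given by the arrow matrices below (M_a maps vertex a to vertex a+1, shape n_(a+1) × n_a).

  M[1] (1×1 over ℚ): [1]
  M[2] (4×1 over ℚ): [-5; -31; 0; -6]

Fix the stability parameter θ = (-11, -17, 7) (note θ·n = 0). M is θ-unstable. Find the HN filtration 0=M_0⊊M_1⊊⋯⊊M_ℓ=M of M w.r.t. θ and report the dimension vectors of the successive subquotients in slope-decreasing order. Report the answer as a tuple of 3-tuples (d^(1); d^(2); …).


Interval decomposition of M: I[1,3], I[3,3]^3.
HN type (ℓ=2): μ^(1)=7; μ^(2)=-14

((0, 0, 4); (1, 1, 0))


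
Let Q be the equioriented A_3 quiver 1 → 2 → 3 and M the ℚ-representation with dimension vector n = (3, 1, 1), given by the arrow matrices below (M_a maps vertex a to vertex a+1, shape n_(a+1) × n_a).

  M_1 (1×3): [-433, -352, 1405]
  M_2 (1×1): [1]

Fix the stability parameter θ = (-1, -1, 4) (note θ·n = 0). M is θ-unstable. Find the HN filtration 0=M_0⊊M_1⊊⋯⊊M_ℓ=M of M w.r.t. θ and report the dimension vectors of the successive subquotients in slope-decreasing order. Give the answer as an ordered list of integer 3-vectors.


Via rank(M_{q-1}∘⋯∘M_p): M ≅ I[1,1]^2, I[1,3].
μ_θ-semistable layers: μ^(1)=4; μ^(2)=-1

((0, 0, 1); (3, 1, 0))


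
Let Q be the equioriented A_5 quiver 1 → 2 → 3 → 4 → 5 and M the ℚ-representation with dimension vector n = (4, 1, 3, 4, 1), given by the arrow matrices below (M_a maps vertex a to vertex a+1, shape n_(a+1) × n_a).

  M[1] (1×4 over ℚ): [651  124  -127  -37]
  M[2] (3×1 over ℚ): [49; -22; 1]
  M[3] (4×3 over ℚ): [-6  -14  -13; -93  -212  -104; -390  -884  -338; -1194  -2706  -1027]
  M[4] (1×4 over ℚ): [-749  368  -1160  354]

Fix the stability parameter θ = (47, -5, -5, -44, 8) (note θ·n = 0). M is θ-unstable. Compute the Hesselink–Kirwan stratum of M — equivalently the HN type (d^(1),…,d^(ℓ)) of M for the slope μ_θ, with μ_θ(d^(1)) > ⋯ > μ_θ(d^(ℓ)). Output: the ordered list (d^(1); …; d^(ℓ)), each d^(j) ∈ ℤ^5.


Via rank(M_{q-1}∘⋯∘M_p): M ≅ I[1,1]^3, I[1,5], I[3,3], I[3,4], I[4,4]^2.
μ_θ-semistable layers: μ^(1)=47; μ^(2)=8; μ^(3)=-7/4; μ^(4)=-5; μ^(5)=-49/2; μ^(6)=-44

((3, 0, 0, 0, 0); (0, 0, 0, 0, 1); (1, 1, 1, 1, 0); (0, 0, 1, 0, 0); (0, 0, 1, 1, 0); (0, 0, 0, 2, 0))


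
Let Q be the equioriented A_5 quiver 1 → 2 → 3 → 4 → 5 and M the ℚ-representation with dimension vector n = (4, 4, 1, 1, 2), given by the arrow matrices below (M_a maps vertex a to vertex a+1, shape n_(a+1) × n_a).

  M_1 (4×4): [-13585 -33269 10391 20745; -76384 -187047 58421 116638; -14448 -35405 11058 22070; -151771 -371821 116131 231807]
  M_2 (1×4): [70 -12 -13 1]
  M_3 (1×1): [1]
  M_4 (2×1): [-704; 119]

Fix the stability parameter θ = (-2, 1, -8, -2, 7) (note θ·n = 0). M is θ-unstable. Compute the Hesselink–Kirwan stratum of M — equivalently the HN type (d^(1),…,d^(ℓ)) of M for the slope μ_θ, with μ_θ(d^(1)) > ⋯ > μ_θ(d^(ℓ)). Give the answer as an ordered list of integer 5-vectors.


Via rank(M_{q-1}∘⋯∘M_p): M ≅ I[1,1], I[1,2]^2, I[1,5], I[2,2], I[5,5].
μ_θ-semistable layers: μ^(1)=7; μ^(2)=1; μ^(3)=-2; μ^(4)=-3

((0, 0, 0, 0, 2); (0, 3, 0, 0, 0); (3, 0, 0, 1, 0); (1, 1, 1, 0, 0))


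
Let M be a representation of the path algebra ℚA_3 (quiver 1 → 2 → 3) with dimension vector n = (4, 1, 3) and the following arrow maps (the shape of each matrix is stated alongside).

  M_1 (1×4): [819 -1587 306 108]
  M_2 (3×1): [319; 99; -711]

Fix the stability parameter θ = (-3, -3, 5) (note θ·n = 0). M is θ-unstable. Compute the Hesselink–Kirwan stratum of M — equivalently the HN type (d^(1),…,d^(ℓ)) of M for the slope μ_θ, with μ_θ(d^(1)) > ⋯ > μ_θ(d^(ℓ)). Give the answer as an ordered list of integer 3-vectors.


Via rank(M_{q-1}∘⋯∘M_p): M ≅ I[1,1]^3, I[1,3], I[3,3]^2.
μ_θ-semistable layers: μ^(1)=5; μ^(2)=-3

((0, 0, 3); (4, 1, 0))


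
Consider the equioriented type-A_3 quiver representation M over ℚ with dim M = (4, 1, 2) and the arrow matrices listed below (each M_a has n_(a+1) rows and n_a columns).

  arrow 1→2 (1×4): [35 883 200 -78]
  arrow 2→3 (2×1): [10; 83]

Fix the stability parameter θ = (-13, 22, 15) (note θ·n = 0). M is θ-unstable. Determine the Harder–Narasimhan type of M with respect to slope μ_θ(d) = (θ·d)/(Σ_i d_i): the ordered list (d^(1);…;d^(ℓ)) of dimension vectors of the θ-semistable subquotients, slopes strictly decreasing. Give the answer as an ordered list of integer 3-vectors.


Barcode: M ≅ I[1,1]^3, I[1,3], I[3,3]. HN layers by μ_θ (3 steps, strictly decreasing):
  μ^(1)=37/2; μ^(2)=15; μ^(3)=-13

((0, 1, 1); (0, 0, 1); (4, 0, 0))


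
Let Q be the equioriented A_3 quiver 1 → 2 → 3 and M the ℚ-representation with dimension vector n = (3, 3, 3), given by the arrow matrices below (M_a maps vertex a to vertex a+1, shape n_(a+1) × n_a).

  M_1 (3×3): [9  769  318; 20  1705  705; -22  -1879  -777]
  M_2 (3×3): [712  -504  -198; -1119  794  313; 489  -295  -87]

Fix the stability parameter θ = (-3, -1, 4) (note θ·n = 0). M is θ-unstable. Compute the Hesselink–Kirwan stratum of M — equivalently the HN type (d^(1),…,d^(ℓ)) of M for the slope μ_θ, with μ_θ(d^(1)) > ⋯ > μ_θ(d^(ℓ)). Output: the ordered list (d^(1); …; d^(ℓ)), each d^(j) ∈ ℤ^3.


Via rank(M_{q-1}∘⋯∘M_p): M ≅ I[1,1], I[1,3]^2, I[2,3].
μ_θ-semistable layers: μ^(1)=4; μ^(2)=-1; μ^(3)=-3

((0, 0, 3); (0, 3, 0); (3, 0, 0))


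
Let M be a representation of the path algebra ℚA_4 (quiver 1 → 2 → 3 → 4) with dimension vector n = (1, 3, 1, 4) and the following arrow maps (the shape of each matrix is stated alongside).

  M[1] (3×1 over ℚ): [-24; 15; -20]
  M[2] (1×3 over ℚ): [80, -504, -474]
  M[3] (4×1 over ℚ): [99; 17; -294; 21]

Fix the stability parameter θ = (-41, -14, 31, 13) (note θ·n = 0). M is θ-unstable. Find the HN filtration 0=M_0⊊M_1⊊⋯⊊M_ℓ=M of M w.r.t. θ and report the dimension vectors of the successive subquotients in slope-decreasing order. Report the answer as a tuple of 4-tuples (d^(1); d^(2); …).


Barcode: M ≅ I[1,2], I[2,2], I[2,4], I[4,4]^3. HN layers by μ_θ (4 steps, strictly decreasing):
  μ^(1)=22; μ^(2)=13; μ^(3)=-14; μ^(4)=-41

((0, 0, 1, 1); (0, 0, 0, 3); (0, 3, 0, 0); (1, 0, 0, 0))


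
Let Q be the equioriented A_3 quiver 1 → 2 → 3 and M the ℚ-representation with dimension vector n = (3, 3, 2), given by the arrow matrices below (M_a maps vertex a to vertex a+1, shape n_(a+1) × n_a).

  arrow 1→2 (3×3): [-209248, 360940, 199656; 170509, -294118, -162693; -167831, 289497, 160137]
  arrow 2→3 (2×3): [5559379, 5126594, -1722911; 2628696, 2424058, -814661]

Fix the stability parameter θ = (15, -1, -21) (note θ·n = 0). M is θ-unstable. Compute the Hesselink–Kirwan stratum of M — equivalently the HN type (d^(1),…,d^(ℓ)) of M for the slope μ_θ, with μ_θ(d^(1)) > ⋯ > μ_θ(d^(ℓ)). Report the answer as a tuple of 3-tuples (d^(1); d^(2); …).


Barcode: M ≅ I[1,1], I[1,2], I[1,3], I[2,3]. HN layers by μ_θ (4 steps, strictly decreasing):
  μ^(1)=15; μ^(2)=7; μ^(3)=-7/3; μ^(4)=-11

((1, 0, 0); (1, 1, 0); (1, 1, 1); (0, 1, 1))


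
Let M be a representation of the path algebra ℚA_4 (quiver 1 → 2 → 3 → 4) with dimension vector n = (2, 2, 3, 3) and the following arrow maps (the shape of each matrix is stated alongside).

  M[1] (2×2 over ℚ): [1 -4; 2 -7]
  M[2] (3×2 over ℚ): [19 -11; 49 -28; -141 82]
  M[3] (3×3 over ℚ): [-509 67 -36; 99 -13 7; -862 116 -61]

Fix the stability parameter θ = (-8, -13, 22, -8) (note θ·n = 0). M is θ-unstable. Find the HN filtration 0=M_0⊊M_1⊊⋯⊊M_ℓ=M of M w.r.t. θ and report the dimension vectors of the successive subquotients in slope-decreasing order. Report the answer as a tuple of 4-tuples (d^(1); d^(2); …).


Via rank(M_{q-1}∘⋯∘M_p): M ≅ I[1,4]^2, I[3,4].
μ_θ-semistable layers: μ^(1)=7; μ^(2)=-21/2

((0, 0, 3, 3); (2, 2, 0, 0))


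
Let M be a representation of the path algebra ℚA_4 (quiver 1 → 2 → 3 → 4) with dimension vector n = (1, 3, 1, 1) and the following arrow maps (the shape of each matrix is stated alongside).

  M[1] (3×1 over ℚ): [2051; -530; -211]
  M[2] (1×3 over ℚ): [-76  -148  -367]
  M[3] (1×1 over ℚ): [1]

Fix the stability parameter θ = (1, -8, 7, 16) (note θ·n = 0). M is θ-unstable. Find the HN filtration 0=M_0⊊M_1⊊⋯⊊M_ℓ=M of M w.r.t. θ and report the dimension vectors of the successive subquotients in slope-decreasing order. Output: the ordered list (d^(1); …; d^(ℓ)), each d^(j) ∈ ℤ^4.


Via rank(M_{q-1}∘⋯∘M_p): M ≅ I[1,4], I[2,2]^2.
μ_θ-semistable layers: μ^(1)=16; μ^(2)=7; μ^(3)=-7/2; μ^(4)=-8

((0, 0, 0, 1); (0, 0, 1, 0); (1, 1, 0, 0); (0, 2, 0, 0))


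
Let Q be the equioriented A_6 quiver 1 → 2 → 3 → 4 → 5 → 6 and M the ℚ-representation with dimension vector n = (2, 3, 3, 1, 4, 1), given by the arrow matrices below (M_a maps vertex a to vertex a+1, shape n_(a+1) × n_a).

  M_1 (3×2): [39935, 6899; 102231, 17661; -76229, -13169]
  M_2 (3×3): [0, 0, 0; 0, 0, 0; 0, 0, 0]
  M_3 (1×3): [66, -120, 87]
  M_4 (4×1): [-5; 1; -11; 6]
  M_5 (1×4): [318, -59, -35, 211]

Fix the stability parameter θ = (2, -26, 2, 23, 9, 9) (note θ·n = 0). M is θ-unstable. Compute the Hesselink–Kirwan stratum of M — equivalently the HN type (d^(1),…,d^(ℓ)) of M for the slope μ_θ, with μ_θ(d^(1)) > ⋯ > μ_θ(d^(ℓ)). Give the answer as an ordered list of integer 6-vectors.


Via rank(M_{q-1}∘⋯∘M_p): M ≅ I[1,2]^2, I[2,2], I[3,3]^2, I[3,6], I[5,5]^3.
μ_θ-semistable layers: μ^(1)=41/3; μ^(2)=9; μ^(3)=2; μ^(4)=-12; μ^(5)=-26

((0, 0, 0, 1, 1, 1); (0, 0, 0, 0, 3, 0); (0, 0, 3, 0, 0, 0); (2, 2, 0, 0, 0, 0); (0, 1, 0, 0, 0, 0))
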